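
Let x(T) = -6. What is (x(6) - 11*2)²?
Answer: 784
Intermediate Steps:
(x(6) - 11*2)² = (-6 - 11*2)² = (-6 - 22)² = (-28)² = 784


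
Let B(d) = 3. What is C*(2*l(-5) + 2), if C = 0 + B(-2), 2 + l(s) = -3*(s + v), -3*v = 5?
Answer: 114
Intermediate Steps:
v = -5/3 (v = -⅓*5 = -5/3 ≈ -1.6667)
l(s) = 3 - 3*s (l(s) = -2 - 3*(s - 5/3) = -2 - 3*(-5/3 + s) = -2 + (5 - 3*s) = 3 - 3*s)
C = 3 (C = 0 + 3 = 3)
C*(2*l(-5) + 2) = 3*(2*(3 - 3*(-5)) + 2) = 3*(2*(3 + 15) + 2) = 3*(2*18 + 2) = 3*(36 + 2) = 3*38 = 114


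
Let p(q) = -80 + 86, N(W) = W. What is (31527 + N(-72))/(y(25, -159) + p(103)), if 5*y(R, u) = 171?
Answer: 52425/67 ≈ 782.46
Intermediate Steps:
p(q) = 6
y(R, u) = 171/5 (y(R, u) = (1/5)*171 = 171/5)
(31527 + N(-72))/(y(25, -159) + p(103)) = (31527 - 72)/(171/5 + 6) = 31455/(201/5) = 31455*(5/201) = 52425/67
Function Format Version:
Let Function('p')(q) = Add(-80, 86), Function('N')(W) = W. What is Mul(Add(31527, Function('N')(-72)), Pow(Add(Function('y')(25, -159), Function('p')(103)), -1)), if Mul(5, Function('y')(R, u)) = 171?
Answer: Rational(52425, 67) ≈ 782.46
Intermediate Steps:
Function('p')(q) = 6
Function('y')(R, u) = Rational(171, 5) (Function('y')(R, u) = Mul(Rational(1, 5), 171) = Rational(171, 5))
Mul(Add(31527, Function('N')(-72)), Pow(Add(Function('y')(25, -159), Function('p')(103)), -1)) = Mul(Add(31527, -72), Pow(Add(Rational(171, 5), 6), -1)) = Mul(31455, Pow(Rational(201, 5), -1)) = Mul(31455, Rational(5, 201)) = Rational(52425, 67)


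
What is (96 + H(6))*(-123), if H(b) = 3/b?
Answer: -23739/2 ≈ -11870.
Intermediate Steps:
(96 + H(6))*(-123) = (96 + 3/6)*(-123) = (96 + 3*(1/6))*(-123) = (96 + 1/2)*(-123) = (193/2)*(-123) = -23739/2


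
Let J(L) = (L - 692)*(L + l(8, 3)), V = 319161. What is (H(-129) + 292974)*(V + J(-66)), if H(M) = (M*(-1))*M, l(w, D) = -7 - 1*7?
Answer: 104951549733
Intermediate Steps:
l(w, D) = -14 (l(w, D) = -7 - 7 = -14)
J(L) = (-692 + L)*(-14 + L) (J(L) = (L - 692)*(L - 14) = (-692 + L)*(-14 + L))
H(M) = -M² (H(M) = (-M)*M = -M²)
(H(-129) + 292974)*(V + J(-66)) = (-1*(-129)² + 292974)*(319161 + (9688 + (-66)² - 706*(-66))) = (-1*16641 + 292974)*(319161 + (9688 + 4356 + 46596)) = (-16641 + 292974)*(319161 + 60640) = 276333*379801 = 104951549733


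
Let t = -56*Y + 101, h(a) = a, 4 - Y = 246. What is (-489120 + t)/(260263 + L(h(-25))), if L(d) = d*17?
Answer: -475467/259838 ≈ -1.8299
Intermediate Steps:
Y = -242 (Y = 4 - 1*246 = 4 - 246 = -242)
L(d) = 17*d
t = 13653 (t = -56*(-242) + 101 = 13552 + 101 = 13653)
(-489120 + t)/(260263 + L(h(-25))) = (-489120 + 13653)/(260263 + 17*(-25)) = -475467/(260263 - 425) = -475467/259838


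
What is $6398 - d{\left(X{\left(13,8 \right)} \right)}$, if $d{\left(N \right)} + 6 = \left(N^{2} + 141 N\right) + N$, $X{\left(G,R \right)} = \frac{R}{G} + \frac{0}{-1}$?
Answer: $\frac{1067444}{169} \approx 6316.2$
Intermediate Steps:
$X{\left(G,R \right)} = \frac{R}{G}$ ($X{\left(G,R \right)} = \frac{R}{G} + 0 \left(-1\right) = \frac{R}{G} + 0 = \frac{R}{G}$)
$d{\left(N \right)} = -6 + N^{2} + 142 N$ ($d{\left(N \right)} = -6 + \left(\left(N^{2} + 141 N\right) + N\right) = -6 + \left(N^{2} + 142 N\right) = -6 + N^{2} + 142 N$)
$6398 - d{\left(X{\left(13,8 \right)} \right)} = 6398 - \left(-6 + \left(\frac{8}{13}\right)^{2} + 142 \cdot \frac{8}{13}\right) = 6398 - \left(-6 + \frac{64}{169} + \frac{1136}{13}\right) = 6398 - \frac{13818}{169} = \frac{1067444}{169}$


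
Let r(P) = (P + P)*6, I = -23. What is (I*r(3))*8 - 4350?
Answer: -10974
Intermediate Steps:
r(P) = 12*P (r(P) = (2*P)*6 = 12*P)
(I*r(3))*8 - 4350 = -276*3*8 - 4350 = -23*36*8 - 4350 = -828*8 - 4350 = -6624 - 4350 = -10974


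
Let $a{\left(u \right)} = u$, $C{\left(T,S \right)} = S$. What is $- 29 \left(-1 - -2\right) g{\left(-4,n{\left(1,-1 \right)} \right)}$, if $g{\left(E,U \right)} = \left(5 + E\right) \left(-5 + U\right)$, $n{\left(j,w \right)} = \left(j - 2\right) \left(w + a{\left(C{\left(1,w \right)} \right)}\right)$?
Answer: $87$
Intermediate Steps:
$n{\left(j,w \right)} = 2 w \left(-2 + j\right)$ ($n{\left(j,w \right)} = \left(j - 2\right) \left(w + w\right) = \left(-2 + j\right) 2 w = 2 w \left(-2 + j\right)$)
$g{\left(E,U \right)} = \left(-5 + U\right) \left(5 + E\right)$
$- 29 \left(-1 - -2\right) g{\left(-4,n{\left(1,-1 \right)} \right)} = - 29 \left(-1 - -2\right) \left(-25 - -20 + 5 \cdot 2 \left(-1\right) \left(-2 + 1\right) - 4 \cdot 2 \left(-1\right) \left(-2 + 1\right)\right) = - 29 \left(-1 + 2\right) \left(-25 + 20 + 5 \cdot 2 \left(-1\right) \left(-1\right) - 4 \cdot 2 \left(-1\right) \left(-1\right)\right) = \left(-29\right) 1 \left(-25 + 20 + 5 \cdot 2 - 8\right) = - 29 \left(-25 + 20 + 10 - 8\right) = \left(-29\right) \left(-3\right) = 87$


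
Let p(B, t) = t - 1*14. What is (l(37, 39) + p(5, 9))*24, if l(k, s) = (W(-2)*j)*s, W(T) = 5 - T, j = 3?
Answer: 19536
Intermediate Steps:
p(B, t) = -14 + t (p(B, t) = t - 14 = -14 + t)
l(k, s) = 21*s (l(k, s) = ((5 - 1*(-2))*3)*s = ((5 + 2)*3)*s = (7*3)*s = 21*s)
(l(37, 39) + p(5, 9))*24 = (21*39 + (-14 + 9))*24 = (819 - 5)*24 = 814*24 = 19536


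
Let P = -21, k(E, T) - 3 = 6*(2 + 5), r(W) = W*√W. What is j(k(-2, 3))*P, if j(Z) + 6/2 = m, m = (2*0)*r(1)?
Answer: 63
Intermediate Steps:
r(W) = W^(3/2)
k(E, T) = 45 (k(E, T) = 3 + 6*(2 + 5) = 3 + 6*7 = 3 + 42 = 45)
m = 0 (m = (2*0)*1^(3/2) = 0*1 = 0)
j(Z) = -3 (j(Z) = -3 + 0 = -3)
j(k(-2, 3))*P = -3*(-21) = 63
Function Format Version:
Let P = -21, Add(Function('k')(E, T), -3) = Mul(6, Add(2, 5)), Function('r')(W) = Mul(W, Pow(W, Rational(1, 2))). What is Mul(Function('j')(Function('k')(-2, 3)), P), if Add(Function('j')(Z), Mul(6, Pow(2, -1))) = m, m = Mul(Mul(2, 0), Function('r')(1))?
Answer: 63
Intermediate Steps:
Function('r')(W) = Pow(W, Rational(3, 2))
Function('k')(E, T) = 45 (Function('k')(E, T) = Add(3, Mul(6, Add(2, 5))) = Add(3, Mul(6, 7)) = Add(3, 42) = 45)
m = 0 (m = Mul(Mul(2, 0), Pow(1, Rational(3, 2))) = Mul(0, 1) = 0)
Function('j')(Z) = -3 (Function('j')(Z) = Add(-3, 0) = -3)
Mul(Function('j')(Function('k')(-2, 3)), P) = Mul(-3, -21) = 63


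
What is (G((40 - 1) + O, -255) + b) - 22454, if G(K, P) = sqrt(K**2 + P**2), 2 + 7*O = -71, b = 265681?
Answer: 243227 + 5*sqrt(129049)/7 ≈ 2.4348e+5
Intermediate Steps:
O = -73/7 (O = -2/7 + (1/7)*(-71) = -2/7 - 71/7 = -73/7 ≈ -10.429)
(G((40 - 1) + O, -255) + b) - 22454 = (sqrt(((40 - 1) - 73/7)**2 + (-255)**2) + 265681) - 22454 = (sqrt((39 - 73/7)**2 + 65025) + 265681) - 22454 = (sqrt((200/7)**2 + 65025) + 265681) - 22454 = (sqrt(40000/49 + 65025) + 265681) - 22454 = (sqrt(3226225/49) + 265681) - 22454 = (5*sqrt(129049)/7 + 265681) - 22454 = (265681 + 5*sqrt(129049)/7) - 22454 = 243227 + 5*sqrt(129049)/7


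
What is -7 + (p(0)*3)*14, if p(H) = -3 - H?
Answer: -133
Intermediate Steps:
-7 + (p(0)*3)*14 = -7 + ((-3 - 1*0)*3)*14 = -7 + ((-3 + 0)*3)*14 = -7 - 3*3*14 = -7 - 9*14 = -7 - 126 = -133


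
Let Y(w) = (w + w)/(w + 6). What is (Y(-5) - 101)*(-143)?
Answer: 15873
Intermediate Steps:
Y(w) = 2*w/(6 + w) (Y(w) = (2*w)/(6 + w) = 2*w/(6 + w))
(Y(-5) - 101)*(-143) = (2*(-5)/(6 - 5) - 101)*(-143) = (2*(-5)/1 - 101)*(-143) = (2*(-5)*1 - 101)*(-143) = (-10 - 101)*(-143) = -111*(-143) = 15873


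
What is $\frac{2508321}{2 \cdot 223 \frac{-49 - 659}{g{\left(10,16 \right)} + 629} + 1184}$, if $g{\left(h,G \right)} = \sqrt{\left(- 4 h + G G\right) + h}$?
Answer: $\frac{28171923871227}{7654030232} - \frac{33001979397 \sqrt{226}}{7654030232} \approx 3615.8$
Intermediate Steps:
$g{\left(h,G \right)} = \sqrt{G^{2} - 3 h}$ ($g{\left(h,G \right)} = \sqrt{\left(- 4 h + G^{2}\right) + h} = \sqrt{\left(G^{2} - 4 h\right) + h} = \sqrt{G^{2} - 3 h}$)
$\frac{2508321}{2 \cdot 223 \frac{-49 - 659}{g{\left(10,16 \right)} + 629} + 1184} = \frac{2508321}{2 \cdot 223 \frac{-49 - 659}{\sqrt{16^{2} - 30} + 629} + 1184} = \frac{2508321}{446 \left(- \frac{708}{\sqrt{256 - 30} + 629}\right) + 1184} = \frac{2508321}{446 \left(- \frac{708}{\sqrt{226} + 629}\right) + 1184} = \frac{2508321}{446 \left(- \frac{708}{629 + \sqrt{226}}\right) + 1184} = \frac{2508321}{- \frac{315768}{629 + \sqrt{226}} + 1184} = \frac{2508321}{1184 - \frac{315768}{629 + \sqrt{226}}}$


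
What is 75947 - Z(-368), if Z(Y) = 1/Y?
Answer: 27948497/368 ≈ 75947.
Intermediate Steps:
75947 - Z(-368) = 75947 - 1/(-368) = 75947 - 1*(-1/368) = 75947 + 1/368 = 27948497/368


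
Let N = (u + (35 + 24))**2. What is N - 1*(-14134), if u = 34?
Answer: 22783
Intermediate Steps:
N = 8649 (N = (34 + (35 + 24))**2 = (34 + 59)**2 = 93**2 = 8649)
N - 1*(-14134) = 8649 - 1*(-14134) = 8649 + 14134 = 22783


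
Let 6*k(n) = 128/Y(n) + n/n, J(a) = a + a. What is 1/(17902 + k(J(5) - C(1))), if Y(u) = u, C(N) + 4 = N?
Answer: 26/465499 ≈ 5.5854e-5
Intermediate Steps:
C(N) = -4 + N
J(a) = 2*a
k(n) = ⅙ + 64/(3*n) (k(n) = (128/n + n/n)/6 = (128/n + 1)/6 = (1 + 128/n)/6 = ⅙ + 64/(3*n))
1/(17902 + k(J(5) - C(1))) = 1/(17902 + (128 + (2*5 - (-4 + 1)))/(6*(2*5 - (-4 + 1)))) = 1/(17902 + (128 + (10 - 1*(-3)))/(6*(10 - 1*(-3)))) = 1/(17902 + (128 + (10 + 3))/(6*(10 + 3))) = 1/(17902 + (⅙)*(128 + 13)/13) = 1/(17902 + (⅙)*(1/13)*141) = 1/(17902 + 47/26) = 1/(465499/26) = 26/465499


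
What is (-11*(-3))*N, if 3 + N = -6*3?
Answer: -693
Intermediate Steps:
N = -21 (N = -3 - 6*3 = -3 - 18 = -21)
(-11*(-3))*N = -11*(-3)*(-21) = 33*(-21) = -693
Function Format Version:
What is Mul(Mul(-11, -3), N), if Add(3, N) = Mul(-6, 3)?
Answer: -693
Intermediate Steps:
N = -21 (N = Add(-3, Mul(-6, 3)) = Add(-3, -18) = -21)
Mul(Mul(-11, -3), N) = Mul(Mul(-11, -3), -21) = Mul(33, -21) = -693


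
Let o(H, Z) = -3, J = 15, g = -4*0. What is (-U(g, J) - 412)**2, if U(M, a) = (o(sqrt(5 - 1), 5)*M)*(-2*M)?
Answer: 169744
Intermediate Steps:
g = 0
U(M, a) = 6*M**2 (U(M, a) = (-3*M)*(-2*M) = 6*M**2)
(-U(g, J) - 412)**2 = (-6*0**2 - 412)**2 = (-6*0 - 412)**2 = (-1*0 - 412)**2 = (0 - 412)**2 = (-412)**2 = 169744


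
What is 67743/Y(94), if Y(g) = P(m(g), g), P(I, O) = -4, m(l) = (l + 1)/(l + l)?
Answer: -67743/4 ≈ -16936.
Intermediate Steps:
m(l) = (1 + l)/(2*l) (m(l) = (1 + l)/((2*l)) = (1 + l)*(1/(2*l)) = (1 + l)/(2*l))
Y(g) = -4
67743/Y(94) = 67743/(-4) = 67743*(-¼) = -67743/4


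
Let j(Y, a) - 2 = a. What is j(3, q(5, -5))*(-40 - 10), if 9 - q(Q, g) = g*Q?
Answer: -1800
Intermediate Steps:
q(Q, g) = 9 - Q*g (q(Q, g) = 9 - g*Q = 9 - Q*g)
j(Y, a) = 2 + a
j(3, q(5, -5))*(-40 - 10) = (2 + (9 - 1*5*(-5)))*(-40 - 10) = (2 + (9 + 25))*(-50) = (2 + 34)*(-50) = 36*(-50) = -1800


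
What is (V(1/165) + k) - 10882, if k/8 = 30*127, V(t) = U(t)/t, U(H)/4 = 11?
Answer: 26858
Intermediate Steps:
U(H) = 44 (U(H) = 4*11 = 44)
V(t) = 44/t
k = 30480 (k = 8*(30*127) = 8*3810 = 30480)
(V(1/165) + k) - 10882 = (44/(1/165) + 30480) - 10882 = (44*165 + 30480) - 10882 = (7260 + 30480) - 10882 = 37740 - 10882 = 26858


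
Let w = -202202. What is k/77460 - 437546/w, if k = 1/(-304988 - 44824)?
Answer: 5927968925461859/2739476929709520 ≈ 2.1639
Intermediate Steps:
k = -1/349812 (k = 1/(-349812) = -1/349812 ≈ -2.8587e-6)
k/77460 - 437546/w = -1/349812/77460 - 437546/(-202202) = -1/349812*1/77460 - 437546*(-1/202202) = -1/27096437520 + 218773/101101 = 5927968925461859/2739476929709520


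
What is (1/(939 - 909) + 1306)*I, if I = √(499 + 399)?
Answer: 39181*√898/30 ≈ 39137.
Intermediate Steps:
I = √898 ≈ 29.967
(1/(939 - 909) + 1306)*I = (1/(939 - 909) + 1306)*√898 = (1/30 + 1306)*√898 = 39181*√898/30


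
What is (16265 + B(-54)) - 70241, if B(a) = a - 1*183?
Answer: -54213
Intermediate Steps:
B(a) = -183 + a (B(a) = a - 183 = -183 + a)
(16265 + B(-54)) - 70241 = (16265 + (-183 - 54)) - 70241 = (16265 - 237) - 70241 = 16028 - 70241 = -54213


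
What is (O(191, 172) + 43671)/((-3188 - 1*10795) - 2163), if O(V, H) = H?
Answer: -43843/16146 ≈ -2.7154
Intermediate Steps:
(O(191, 172) + 43671)/((-3188 - 1*10795) - 2163) = (172 + 43671)/((-3188 - 1*10795) - 2163) = 43843/((-3188 - 10795) - 2163) = 43843/(-13983 - 2163) = 43843/(-16146) = 43843*(-1/16146) = -43843/16146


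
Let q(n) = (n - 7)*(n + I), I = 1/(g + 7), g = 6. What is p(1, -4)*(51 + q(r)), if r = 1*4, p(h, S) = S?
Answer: -2016/13 ≈ -155.08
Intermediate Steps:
I = 1/13 (I = 1/(6 + 7) = 1/13 ≈ 0.076923)
r = 4
q(n) = (-7 + n)*(1/13 + n) (q(n) = (n - 7)*(n + 1/13) = (-7 + n)*(1/13 + n))
p(1, -4)*(51 + q(r)) = -4*(51 + (-7/13 + 4² - 90/13*4)) = -4*(51 + (-7/13 + 16 - 360/13)) = -4*(51 - 159/13) = -4*504/13 = -2016/13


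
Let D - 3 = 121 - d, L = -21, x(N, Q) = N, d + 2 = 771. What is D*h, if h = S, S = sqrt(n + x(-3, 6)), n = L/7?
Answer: -645*I*sqrt(6) ≈ -1579.9*I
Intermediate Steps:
d = 769 (d = -2 + 771 = 769)
n = -3 (n = -21/7 = -21*1/7 = -3)
S = I*sqrt(6) (S = sqrt(-3 - 3) = sqrt(-6) = I*sqrt(6) ≈ 2.4495*I)
h = I*sqrt(6) ≈ 2.4495*I
D = -645 (D = 3 + (121 - 1*769) = 3 + (121 - 769) = 3 - 648 = -645)
D*h = -645*I*sqrt(6)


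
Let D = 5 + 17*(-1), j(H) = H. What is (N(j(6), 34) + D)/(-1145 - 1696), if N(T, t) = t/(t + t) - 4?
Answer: 31/5682 ≈ 0.0054558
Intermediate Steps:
D = -12 (D = 5 - 17 = -12)
N(T, t) = -7/2 (N(T, t) = t/((2*t)) - 4 = t*(1/(2*t)) - 4 = ½ - 4 = -7/2)
(N(j(6), 34) + D)/(-1145 - 1696) = (-7/2 - 12)/(-1145 - 1696) = -31/2/(-2841) = -31/2*(-1/2841) = 31/5682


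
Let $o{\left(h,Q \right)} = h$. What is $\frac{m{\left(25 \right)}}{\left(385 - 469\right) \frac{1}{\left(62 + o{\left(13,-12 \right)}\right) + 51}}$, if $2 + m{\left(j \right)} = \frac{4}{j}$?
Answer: $\frac{69}{25} \approx 2.76$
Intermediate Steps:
$m{\left(j \right)} = -2 + \frac{4}{j}$
$\frac{m{\left(25 \right)}}{\left(385 - 469\right) \frac{1}{\left(62 + o{\left(13,-12 \right)}\right) + 51}} = \frac{-2 + \frac{4}{25}}{\left(385 - 469\right) \frac{1}{\left(62 + 13\right) + 51}} = \frac{-2 + 4 \cdot \frac{1}{25}}{\left(-84\right) \frac{1}{75 + 51}} = \frac{-2 + \frac{4}{25}}{\left(-84\right) \frac{1}{126}} = - \frac{46}{25 \left(\left(-84\right) \frac{1}{126}\right)} = - \frac{46}{25 \left(- \frac{2}{3}\right)} = \left(- \frac{46}{25}\right) \left(- \frac{3}{2}\right) = \frac{69}{25}$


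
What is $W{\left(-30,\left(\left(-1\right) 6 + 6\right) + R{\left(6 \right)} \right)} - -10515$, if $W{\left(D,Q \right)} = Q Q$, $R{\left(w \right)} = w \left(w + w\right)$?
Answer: $15699$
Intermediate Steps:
$R{\left(w \right)} = 2 w^{2}$ ($R{\left(w \right)} = w 2 w = 2 w^{2}$)
$W{\left(D,Q \right)} = Q^{2}$
$W{\left(-30,\left(\left(-1\right) 6 + 6\right) + R{\left(6 \right)} \right)} - -10515 = \left(\left(\left(-1\right) 6 + 6\right) + 2 \cdot 6^{2}\right)^{2} - -10515 = \left(\left(-6 + 6\right) + 2 \cdot 36\right)^{2} + 10515 = \left(0 + 72\right)^{2} + 10515 = 72^{2} + 10515 = 5184 + 10515 = 15699$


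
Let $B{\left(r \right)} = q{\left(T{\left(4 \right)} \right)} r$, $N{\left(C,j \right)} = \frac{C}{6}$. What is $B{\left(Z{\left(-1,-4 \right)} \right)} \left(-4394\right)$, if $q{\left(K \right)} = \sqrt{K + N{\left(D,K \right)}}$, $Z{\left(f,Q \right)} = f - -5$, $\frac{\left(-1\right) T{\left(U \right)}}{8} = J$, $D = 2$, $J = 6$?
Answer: $- \frac{17576 i \sqrt{429}}{3} \approx - 1.2135 \cdot 10^{5} i$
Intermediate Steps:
$T{\left(U \right)} = -48$ ($T{\left(U \right)} = \left(-8\right) 6 = -48$)
$N{\left(C,j \right)} = \frac{C}{6}$ ($N{\left(C,j \right)} = C \frac{1}{6} = \frac{C}{6}$)
$Z{\left(f,Q \right)} = 5 + f$ ($Z{\left(f,Q \right)} = f + 5 = 5 + f$)
$q{\left(K \right)} = \sqrt{\frac{1}{3} + K}$ ($q{\left(K \right)} = \sqrt{K + \frac{1}{6} \cdot 2} = \sqrt{K + \frac{1}{3}} = \sqrt{\frac{1}{3} + K}$)
$B{\left(r \right)} = \frac{i r \sqrt{429}}{3}$ ($B{\left(r \right)} = \frac{\sqrt{3 + 9 \left(-48\right)}}{3} r = \frac{\sqrt{3 - 432}}{3} r = \frac{\sqrt{-429}}{3} r = \frac{i \sqrt{429}}{3} r = \frac{i r \sqrt{429}}{3}$)
$B{\left(Z{\left(-1,-4 \right)} \right)} \left(-4394\right) = \frac{i \left(5 - 1\right) \sqrt{429}}{3} \left(-4394\right) = \frac{1}{3} i 4 \sqrt{429} \left(-4394\right) = \frac{4 i \sqrt{429}}{3} \left(-4394\right) = - \frac{17576 i \sqrt{429}}{3}$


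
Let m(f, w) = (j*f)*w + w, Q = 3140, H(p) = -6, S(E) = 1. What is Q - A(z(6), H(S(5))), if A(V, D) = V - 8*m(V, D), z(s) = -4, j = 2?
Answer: 3480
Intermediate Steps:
m(f, w) = w + 2*f*w (m(f, w) = (2*f)*w + w = 2*f*w + w = w + 2*f*w)
A(V, D) = V - 8*D*(1 + 2*V)
Q - A(z(6), H(S(5))) = 3140 - (-4 - 8*(-6)*(1 + 2*(-4))) = 3140 - (-4 - 8*(-6)*(1 - 8)) = 3140 - (-4 - 8*(-6)*(-7)) = 3140 - (-4 - 336) = 3140 - 1*(-340) = 3140 + 340 = 3480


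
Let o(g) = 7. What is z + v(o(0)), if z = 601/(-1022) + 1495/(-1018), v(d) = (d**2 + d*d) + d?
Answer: 26775468/260099 ≈ 102.94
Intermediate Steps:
v(d) = d + 2*d**2 (v(d) = (d**2 + d**2) + d = 2*d**2 + d = d + 2*d**2)
z = -534927/260099 (z = 601*(-1/1022) + 1495*(-1/1018) = -601/1022 - 1495/1018 = -534927/260099 ≈ -2.0566)
z + v(o(0)) = -534927/260099 + 7*(1 + 2*7) = -534927/260099 + 7*(1 + 14) = -534927/260099 + 7*15 = -534927/260099 + 105 = 26775468/260099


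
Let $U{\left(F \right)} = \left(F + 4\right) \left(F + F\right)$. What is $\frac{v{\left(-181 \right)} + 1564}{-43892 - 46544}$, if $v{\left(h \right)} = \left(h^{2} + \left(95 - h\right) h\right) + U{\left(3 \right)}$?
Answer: $\frac{15589}{90436} \approx 0.17238$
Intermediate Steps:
$U{\left(F \right)} = 2 F \left(4 + F\right)$ ($U{\left(F \right)} = \left(4 + F\right) 2 F = 2 F \left(4 + F\right)$)
$v{\left(h \right)} = 42 + h^{2} + h \left(95 - h\right)$ ($v{\left(h \right)} = \left(h^{2} + \left(95 - h\right) h\right) + 2 \cdot 3 \left(4 + 3\right) = \left(h^{2} + h \left(95 - h\right)\right) + 2 \cdot 3 \cdot 7 = \left(h^{2} + h \left(95 - h\right)\right) + 42 = 42 + h^{2} + h \left(95 - h\right)$)
$\frac{v{\left(-181 \right)} + 1564}{-43892 - 46544} = \frac{\left(42 + 95 \left(-181\right)\right) + 1564}{-43892 - 46544} = \frac{\left(42 - 17195\right) + 1564}{-90436} = \left(-17153 + 1564\right) \left(- \frac{1}{90436}\right) = \left(-15589\right) \left(- \frac{1}{90436}\right) = \frac{15589}{90436}$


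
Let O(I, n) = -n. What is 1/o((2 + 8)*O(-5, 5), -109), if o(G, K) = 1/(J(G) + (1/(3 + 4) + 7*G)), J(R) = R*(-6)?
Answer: -349/7 ≈ -49.857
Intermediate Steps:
J(R) = -6*R
o(G, K) = 1/(⅐ + G) (o(G, K) = 1/(-6*G + (1/(3 + 4) + 7*G)) = 1/(-6*G + (1/7 + 7*G)) = 1/(-6*G + (⅐ + 7*G)) = 1/(⅐ + G))
1/o((2 + 8)*O(-5, 5), -109) = 1/(7/(1 + 7*((2 + 8)*(-1*5)))) = 1/(7/(1 + 7*(10*(-5)))) = 1/(7/(1 + 7*(-50))) = 1/(7/(1 - 350)) = 1/(7/(-349)) = 1/(7*(-1/349)) = 1/(-7/349) = -349/7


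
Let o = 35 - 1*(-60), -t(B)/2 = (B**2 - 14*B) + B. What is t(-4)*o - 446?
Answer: -13366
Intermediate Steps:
t(B) = -2*B**2 + 26*B (t(B) = -2*((B**2 - 14*B) + B) = -2*(B**2 - 13*B) = -2*B**2 + 26*B)
o = 95 (o = 35 + 60 = 95)
t(-4)*o - 446 = (2*(-4)*(13 - 1*(-4)))*95 - 446 = (2*(-4)*(13 + 4))*95 - 446 = (2*(-4)*17)*95 - 446 = -136*95 - 446 = -12920 - 446 = -13366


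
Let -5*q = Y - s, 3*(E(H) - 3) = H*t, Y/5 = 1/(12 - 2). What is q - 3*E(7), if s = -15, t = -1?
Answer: -51/10 ≈ -5.1000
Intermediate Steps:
Y = ½ (Y = 5/(12 - 2) = 5/10 = 5*(⅒) = ½ ≈ 0.50000)
E(H) = 3 - H/3 (E(H) = 3 + (H*(-1))/3 = 3 + (-H)/3 = 3 - H/3)
q = -31/10 (q = -(½ - 1*(-15))/5 = -(½ + 15)/5 = -⅕*31/2 = -31/10 ≈ -3.1000)
q - 3*E(7) = -31/10 - 3*(3 - ⅓*7) = -31/10 - 3*(3 - 7/3) = -31/10 - 3*⅔ = -31/10 - 2 = -51/10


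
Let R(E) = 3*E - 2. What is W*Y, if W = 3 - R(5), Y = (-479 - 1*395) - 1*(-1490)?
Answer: -6160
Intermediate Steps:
R(E) = -2 + 3*E
Y = 616 (Y = (-479 - 395) + 1490 = -874 + 1490 = 616)
W = -10 (W = 3 - (-2 + 3*5) = 3 - (-2 + 15) = 3 - 1*13 = 3 - 13 = -10)
W*Y = -10*616 = -6160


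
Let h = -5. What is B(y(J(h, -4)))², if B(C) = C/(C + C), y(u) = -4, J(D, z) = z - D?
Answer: ¼ ≈ 0.25000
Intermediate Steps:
B(C) = ½ (B(C) = C/((2*C)) = (1/(2*C))*C = ½)
B(y(J(h, -4)))² = (½)² = ¼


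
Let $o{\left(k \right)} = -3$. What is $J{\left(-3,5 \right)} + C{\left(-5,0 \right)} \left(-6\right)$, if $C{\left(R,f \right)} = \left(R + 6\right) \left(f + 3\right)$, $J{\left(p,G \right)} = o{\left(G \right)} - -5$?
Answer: $-16$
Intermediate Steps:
$J{\left(p,G \right)} = 2$ ($J{\left(p,G \right)} = -3 - -5 = -3 + 5 = 2$)
$C{\left(R,f \right)} = \left(3 + f\right) \left(6 + R\right)$ ($C{\left(R,f \right)} = \left(6 + R\right) \left(3 + f\right) = \left(3 + f\right) \left(6 + R\right)$)
$J{\left(-3,5 \right)} + C{\left(-5,0 \right)} \left(-6\right) = 2 + \left(18 + 3 \left(-5\right) + 6 \cdot 0 - 0\right) \left(-6\right) = 2 + \left(18 - 15 + 0 + 0\right) \left(-6\right) = 2 + 3 \left(-6\right) = 2 - 18 = -16$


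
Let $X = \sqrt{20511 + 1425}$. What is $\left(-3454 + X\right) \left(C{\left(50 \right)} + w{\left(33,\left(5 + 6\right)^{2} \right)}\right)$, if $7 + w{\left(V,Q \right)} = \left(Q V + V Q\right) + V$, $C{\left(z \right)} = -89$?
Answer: $-27366042 + 31692 \sqrt{1371} \approx -2.6193 \cdot 10^{7}$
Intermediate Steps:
$w{\left(V,Q \right)} = -7 + V + 2 Q V$ ($w{\left(V,Q \right)} = -7 + \left(\left(Q V + V Q\right) + V\right) = -7 + \left(\left(Q V + Q V\right) + V\right) = -7 + \left(2 Q V + V\right) = -7 + \left(V + 2 Q V\right) = -7 + V + 2 Q V$)
$X = 4 \sqrt{1371}$ ($X = \sqrt{21936} = 4 \sqrt{1371} \approx 148.11$)
$\left(-3454 + X\right) \left(C{\left(50 \right)} + w{\left(33,\left(5 + 6\right)^{2} \right)}\right) = \left(-3454 + 4 \sqrt{1371}\right) \left(-89 + \left(-7 + 33 + 2 \left(5 + 6\right)^{2} \cdot 33\right)\right) = \left(-3454 + 4 \sqrt{1371}\right) \left(-89 + \left(-7 + 33 + 2 \cdot 11^{2} \cdot 33\right)\right) = \left(-3454 + 4 \sqrt{1371}\right) \left(-89 + \left(-7 + 33 + 2 \cdot 121 \cdot 33\right)\right) = \left(-3454 + 4 \sqrt{1371}\right) \left(-89 + \left(-7 + 33 + 7986\right)\right) = \left(-3454 + 4 \sqrt{1371}\right) \left(-89 + 8012\right) = \left(-3454 + 4 \sqrt{1371}\right) 7923 = -27366042 + 31692 \sqrt{1371}$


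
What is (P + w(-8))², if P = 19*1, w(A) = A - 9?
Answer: 4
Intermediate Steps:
w(A) = -9 + A
P = 19
(P + w(-8))² = (19 + (-9 - 8))² = (19 - 17)² = 2² = 4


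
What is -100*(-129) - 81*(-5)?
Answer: 13305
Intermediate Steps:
-100*(-129) - 81*(-5) = 12900 + 405 = 13305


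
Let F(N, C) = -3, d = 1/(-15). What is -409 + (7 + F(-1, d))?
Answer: -405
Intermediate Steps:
d = -1/15 ≈ -0.066667
-409 + (7 + F(-1, d)) = -409 + (7 - 3) = -409 + 4 = -405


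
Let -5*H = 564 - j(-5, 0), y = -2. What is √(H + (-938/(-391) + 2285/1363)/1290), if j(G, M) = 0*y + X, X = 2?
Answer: I*√53122530108339100230/687483570 ≈ 10.602*I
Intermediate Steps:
j(G, M) = 2 (j(G, M) = 0*(-2) + 2 = 0 + 2 = 2)
H = -562/5 (H = -(564 - 1*2)/5 = -(564 - 2)/5 = -⅕*562 = -562/5 ≈ -112.40)
√(H + (-938/(-391) + 2285/1363)/1290) = √(-562/5 + (-938/(-391) + 2285/1363)/1290) = √(-562/5 + (-938*(-1/391) + 2285*(1/1363))*(1/1290)) = √(-562/5 + (938/391 + 2285/1363)*(1/1290)) = √(-562/5 + (2171929/532933)*(1/1290)) = √(-562/5 + 2171929/687483570) = √(-77270981339/687483570) = I*√53122530108339100230/687483570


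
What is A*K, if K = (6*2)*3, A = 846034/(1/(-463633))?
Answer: -14120974134792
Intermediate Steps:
A = -392249281522 (A = 846034/(-1/463633) = 846034*(-463633) = -392249281522)
K = 36 (K = 12*3 = 36)
A*K = -392249281522*36 = -14120974134792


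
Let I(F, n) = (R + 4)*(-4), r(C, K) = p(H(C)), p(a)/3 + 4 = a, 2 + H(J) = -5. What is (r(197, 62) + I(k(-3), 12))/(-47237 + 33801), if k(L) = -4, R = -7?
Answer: 21/13436 ≈ 0.0015630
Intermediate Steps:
H(J) = -7 (H(J) = -2 - 5 = -7)
p(a) = -12 + 3*a
r(C, K) = -33 (r(C, K) = -12 + 3*(-7) = -12 - 21 = -33)
I(F, n) = 12 (I(F, n) = (-7 + 4)*(-4) = -3*(-4) = 12)
(r(197, 62) + I(k(-3), 12))/(-47237 + 33801) = (-33 + 12)/(-47237 + 33801) = -21/(-13436) = -21*(-1/13436) = 21/13436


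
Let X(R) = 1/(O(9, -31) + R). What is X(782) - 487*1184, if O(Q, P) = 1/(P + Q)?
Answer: -9919387402/17203 ≈ -5.7661e+5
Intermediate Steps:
X(R) = 1/(-1/22 + R) (X(R) = 1/(1/(-31 + 9) + R) = 1/(1/(-22) + R) = 1/(-1/22 + R))
X(782) - 487*1184 = 22/(-1 + 22*782) - 487*1184 = 22/(-1 + 17204) - 576608 = 22/17203 - 576608 = -9919387402/17203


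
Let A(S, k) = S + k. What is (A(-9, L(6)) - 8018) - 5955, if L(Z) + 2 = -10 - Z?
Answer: -14000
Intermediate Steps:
L(Z) = -12 - Z (L(Z) = -2 + (-10 - Z) = -12 - Z)
(A(-9, L(6)) - 8018) - 5955 = ((-9 + (-12 - 1*6)) - 8018) - 5955 = ((-9 + (-12 - 6)) - 8018) - 5955 = ((-9 - 18) - 8018) - 5955 = (-27 - 8018) - 5955 = -8045 - 5955 = -14000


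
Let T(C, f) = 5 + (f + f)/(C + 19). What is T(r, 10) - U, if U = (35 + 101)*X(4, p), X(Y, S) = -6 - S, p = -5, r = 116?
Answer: 3811/27 ≈ 141.15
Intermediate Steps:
T(C, f) = 5 + 2*f/(19 + C) (T(C, f) = 5 + (2*f)/(19 + C) = 5 + 2*f/(19 + C))
U = -136 (U = (35 + 101)*(-6 - 1*(-5)) = 136*(-6 + 5) = 136*(-1) = -136)
T(r, 10) - U = (95 + 2*10 + 5*116)/(19 + 116) - 1*(-136) = (95 + 20 + 580)/135 + 136 = (1/135)*695 + 136 = 139/27 + 136 = 3811/27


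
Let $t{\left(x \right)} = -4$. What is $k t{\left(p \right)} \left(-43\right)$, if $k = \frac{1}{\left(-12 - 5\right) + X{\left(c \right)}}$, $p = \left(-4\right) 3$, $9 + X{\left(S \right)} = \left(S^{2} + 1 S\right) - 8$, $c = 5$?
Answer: $-43$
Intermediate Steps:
$X{\left(S \right)} = -17 + S + S^{2}$ ($X{\left(S \right)} = -9 - \left(8 - S - S^{2}\right) = -9 + \left(-8 + S + S^{2}\right) = -17 + S + S^{2}$)
$p = -12$
$k = - \frac{1}{4}$ ($k = \frac{1}{\left(-12 - 5\right) + \left(-17 + 5 + 5^{2}\right)} = \frac{1}{-17 + \left(-17 + 5 + 25\right)} = \frac{1}{-17 + 13} = \frac{1}{-4} = - \frac{1}{4} \approx -0.25$)
$k t{\left(p \right)} \left(-43\right) = \left(- \frac{1}{4}\right) \left(-4\right) \left(-43\right) = 1 \left(-43\right) = -43$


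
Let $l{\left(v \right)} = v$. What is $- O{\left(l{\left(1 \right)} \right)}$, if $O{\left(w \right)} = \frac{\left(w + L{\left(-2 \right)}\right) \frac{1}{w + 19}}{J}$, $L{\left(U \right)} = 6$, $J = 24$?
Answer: $- \frac{7}{480} \approx -0.014583$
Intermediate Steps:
$O{\left(w \right)} = \frac{6 + w}{24 \left(19 + w\right)}$ ($O{\left(w \right)} = \frac{\left(w + 6\right) \frac{1}{w + 19}}{24} = \frac{6 + w}{19 + w} \frac{1}{24} = \frac{6 + w}{24 \left(19 + w\right)}$)
$- O{\left(l{\left(1 \right)} \right)} = - \frac{6 + 1}{24 \left(19 + 1\right)} = - \frac{7}{24 \cdot 20} = \left(-1\right) \frac{7}{480} = - \frac{7}{480}$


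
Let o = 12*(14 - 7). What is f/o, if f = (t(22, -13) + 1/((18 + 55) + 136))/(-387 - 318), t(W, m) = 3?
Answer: -157/3094245 ≈ -5.0739e-5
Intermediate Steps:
o = 84 (o = 12*7 = 84)
f = -628/147345 (f = (3 + 1/((18 + 55) + 136))/(-387 - 318) = (3 + 1/(73 + 136))/(-705) = (3 + 1/209)*(-1/705) = (628/209)*(-1/705) = -628/147345 ≈ -0.0042621)
f/o = -628/147345/84 = -628/147345*1/84 = -157/3094245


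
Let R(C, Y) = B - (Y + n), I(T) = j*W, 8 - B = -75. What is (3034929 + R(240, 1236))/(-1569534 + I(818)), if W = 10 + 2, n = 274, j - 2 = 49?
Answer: -1516751/784461 ≈ -1.9335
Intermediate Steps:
j = 51 (j = 2 + 49 = 51)
B = 83 (B = 8 - 1*(-75) = 8 + 75 = 83)
W = 12
I(T) = 612 (I(T) = 51*12 = 612)
R(C, Y) = -191 - Y (R(C, Y) = 83 - (Y + 274) = 83 - (274 + Y) = 83 + (-274 - Y) = -191 - Y)
(3034929 + R(240, 1236))/(-1569534 + I(818)) = (3034929 + (-191 - 1*1236))/(-1569534 + 612) = (3034929 + (-191 - 1236))/(-1568922) = (3034929 - 1427)*(-1/1568922) = 3033502*(-1/1568922) = -1516751/784461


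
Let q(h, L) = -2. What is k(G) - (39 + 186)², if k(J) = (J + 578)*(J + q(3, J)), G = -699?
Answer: 34196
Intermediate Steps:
k(J) = (-2 + J)*(578 + J) (k(J) = (J + 578)*(J - 2) = (578 + J)*(-2 + J) = (-2 + J)*(578 + J))
k(G) - (39 + 186)² = (-1156 + (-699)² + 576*(-699)) - (39 + 186)² = (-1156 + 488601 - 402624) - 1*225² = 84821 - 1*50625 = 84821 - 50625 = 34196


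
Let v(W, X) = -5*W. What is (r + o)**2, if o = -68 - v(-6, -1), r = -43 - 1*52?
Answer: 37249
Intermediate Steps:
r = -95 (r = -43 - 52 = -95)
o = -98 (o = -68 - (-5)*(-6) = -68 - 1*30 = -68 - 30 = -98)
(r + o)**2 = (-95 - 98)**2 = (-193)**2 = 37249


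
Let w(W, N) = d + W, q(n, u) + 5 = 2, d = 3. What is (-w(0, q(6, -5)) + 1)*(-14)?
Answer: 28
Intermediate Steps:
q(n, u) = -3 (q(n, u) = -5 + 2 = -3)
w(W, N) = 3 + W
(-w(0, q(6, -5)) + 1)*(-14) = (-(3 + 0) + 1)*(-14) = (-1*3 + 1)*(-14) = (-3 + 1)*(-14) = -2*(-14) = 28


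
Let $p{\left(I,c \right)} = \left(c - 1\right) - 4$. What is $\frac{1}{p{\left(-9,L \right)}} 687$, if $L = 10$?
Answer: $\frac{687}{5} \approx 137.4$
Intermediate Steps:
$p{\left(I,c \right)} = -5 + c$ ($p{\left(I,c \right)} = \left(-1 + c\right) - 4 = -5 + c$)
$\frac{1}{p{\left(-9,L \right)}} 687 = \frac{1}{-5 + 10} \cdot 687 = \frac{1}{5} \cdot 687 = \frac{687}{5}$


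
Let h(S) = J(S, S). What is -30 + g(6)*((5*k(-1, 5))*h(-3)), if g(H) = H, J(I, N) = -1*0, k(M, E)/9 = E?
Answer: -30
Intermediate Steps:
k(M, E) = 9*E
J(I, N) = 0
h(S) = 0
-30 + g(6)*((5*k(-1, 5))*h(-3)) = -30 + 6*((5*(9*5))*0) = -30 + 6*((5*45)*0) = -30 + 6*(225*0) = -30 + 6*0 = -30 + 0 = -30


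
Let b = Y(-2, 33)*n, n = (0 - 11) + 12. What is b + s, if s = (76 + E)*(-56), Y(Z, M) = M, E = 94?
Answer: -9487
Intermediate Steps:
n = 1 (n = -11 + 12 = 1)
s = -9520 (s = (76 + 94)*(-56) = 170*(-56) = -9520)
b = 33 (b = 33*1 = 33)
b + s = 33 - 9520 = -9487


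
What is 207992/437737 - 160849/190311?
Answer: -30826393201/83306166207 ≈ -0.37004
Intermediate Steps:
207992/437737 - 160849/190311 = -30826393201/83306166207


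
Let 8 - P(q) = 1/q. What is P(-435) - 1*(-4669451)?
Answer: 2031214666/435 ≈ 4.6695e+6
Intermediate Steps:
P(q) = 8 - 1/q
P(-435) - 1*(-4669451) = (8 - 1/(-435)) - 1*(-4669451) = (8 - 1*(-1/435)) + 4669451 = (8 + 1/435) + 4669451 = 3481/435 + 4669451 = 2031214666/435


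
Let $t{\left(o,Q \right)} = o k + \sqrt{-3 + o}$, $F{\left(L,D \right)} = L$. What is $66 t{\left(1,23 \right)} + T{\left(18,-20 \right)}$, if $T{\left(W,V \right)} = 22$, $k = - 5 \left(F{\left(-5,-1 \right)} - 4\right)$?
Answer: $2992 + 66 i \sqrt{2} \approx 2992.0 + 93.338 i$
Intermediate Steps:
$k = 45$ ($k = - 5 \left(-5 - 4\right) = \left(-5\right) \left(-9\right) = 45$)
$t{\left(o,Q \right)} = \sqrt{-3 + o} + 45 o$ ($t{\left(o,Q \right)} = o 45 + \sqrt{-3 + o} = 45 o + \sqrt{-3 + o} = \sqrt{-3 + o} + 45 o$)
$66 t{\left(1,23 \right)} + T{\left(18,-20 \right)} = 66 \left(\sqrt{-3 + 1} + 45 \cdot 1\right) + 22 = 66 \left(\sqrt{-2} + 45\right) + 22 = 66 \left(i \sqrt{2} + 45\right) + 22 = 66 \left(45 + i \sqrt{2}\right) + 22 = \left(2970 + 66 i \sqrt{2}\right) + 22 = 2992 + 66 i \sqrt{2}$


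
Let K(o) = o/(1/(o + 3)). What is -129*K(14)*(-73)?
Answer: 2241246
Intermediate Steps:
K(o) = o*(3 + o) (K(o) = o/(1/(3 + o)) = o*(3 + o))
-129*K(14)*(-73) = -1806*(3 + 14)*(-73) = -1806*17*(-73) = -129*238*(-73) = -30702*(-73) = 2241246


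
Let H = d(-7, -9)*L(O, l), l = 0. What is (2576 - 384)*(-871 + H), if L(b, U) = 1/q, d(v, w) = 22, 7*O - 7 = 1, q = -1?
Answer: -1957456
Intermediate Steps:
O = 8/7 (O = 1 + (⅐)*1 = 1 + ⅐ = 8/7 ≈ 1.1429)
L(b, U) = -1 (L(b, U) = 1/(-1) = -1)
H = -22 (H = 22*(-1) = -22)
(2576 - 384)*(-871 + H) = (2576 - 384)*(-871 - 22) = 2192*(-893) = -1957456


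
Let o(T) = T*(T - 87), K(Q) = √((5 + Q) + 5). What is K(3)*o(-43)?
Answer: 5590*√13 ≈ 20155.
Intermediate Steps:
K(Q) = √(10 + Q)
o(T) = T*(-87 + T)
K(3)*o(-43) = √(10 + 3)*(-43*(-87 - 43)) = √13*(-43*(-130)) = √13*5590 = 5590*√13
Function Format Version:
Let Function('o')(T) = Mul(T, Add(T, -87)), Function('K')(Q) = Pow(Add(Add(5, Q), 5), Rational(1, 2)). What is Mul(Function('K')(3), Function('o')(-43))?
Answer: Mul(5590, Pow(13, Rational(1, 2))) ≈ 20155.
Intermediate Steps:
Function('K')(Q) = Pow(Add(10, Q), Rational(1, 2))
Function('o')(T) = Mul(T, Add(-87, T))
Mul(Function('K')(3), Function('o')(-43)) = Mul(Pow(Add(10, 3), Rational(1, 2)), Mul(-43, Add(-87, -43))) = Mul(Pow(13, Rational(1, 2)), Mul(-43, -130)) = Mul(Pow(13, Rational(1, 2)), 5590) = Mul(5590, Pow(13, Rational(1, 2)))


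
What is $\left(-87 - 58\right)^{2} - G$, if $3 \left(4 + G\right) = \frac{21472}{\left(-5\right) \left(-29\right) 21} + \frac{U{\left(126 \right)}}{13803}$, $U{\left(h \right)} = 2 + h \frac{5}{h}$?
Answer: $\frac{98194767682}{4670015} \approx 21027.0$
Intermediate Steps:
$U{\left(h \right)} = 7$ ($U{\left(h \right)} = 2 + 5 = 7$)
$G = - \frac{7702307}{4670015}$ ($G = -4 + \frac{\frac{21472}{\left(-5\right) \left(-29\right) 21} + \frac{7}{13803}}{3} = -4 + \frac{\frac{21472}{145 \cdot 21} + 7 \cdot \frac{1}{13803}}{3} = -4 + \frac{\frac{21472}{3045} + \frac{7}{13803}}{3} = -4 + \frac{1}{3} \cdot \frac{32933259}{4670015} = -4 + \frac{10977753}{4670015} = - \frac{7702307}{4670015} \approx -1.6493$)
$\left(-87 - 58\right)^{2} - G = \left(-87 - 58\right)^{2} - - \frac{7702307}{4670015} = \left(-145\right)^{2} + \frac{7702307}{4670015} = 21025 + \frac{7702307}{4670015} = \frac{98194767682}{4670015}$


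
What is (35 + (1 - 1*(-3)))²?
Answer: 1521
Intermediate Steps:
(35 + (1 - 1*(-3)))² = (35 + (1 + 3))² = (35 + 4)² = 39² = 1521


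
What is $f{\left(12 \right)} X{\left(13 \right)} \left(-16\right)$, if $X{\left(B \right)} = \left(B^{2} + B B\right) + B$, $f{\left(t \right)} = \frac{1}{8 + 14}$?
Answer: $- \frac{2808}{11} \approx -255.27$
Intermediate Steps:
$f{\left(t \right)} = \frac{1}{22}$
$X{\left(B \right)} = B + 2 B^{2}$ ($X{\left(B \right)} = \left(B^{2} + B^{2}\right) + B = 2 B^{2} + B = B + 2 B^{2}$)
$f{\left(12 \right)} X{\left(13 \right)} \left(-16\right) = \frac{13 \left(1 + 2 \cdot 13\right)}{22} \left(-16\right) = \frac{13 \left(1 + 26\right)}{22} \left(-16\right) = \frac{13 \cdot 27}{22} \left(-16\right) = \frac{1}{22} \cdot 351 \left(-16\right) = \frac{351}{22} \left(-16\right) = - \frac{2808}{11}$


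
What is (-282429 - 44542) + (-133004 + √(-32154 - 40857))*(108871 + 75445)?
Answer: -24515092235 + 184316*I*√73011 ≈ -2.4515e+10 + 4.9803e+7*I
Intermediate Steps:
(-282429 - 44542) + (-133004 + √(-32154 - 40857))*(108871 + 75445) = -326971 + (-133004 + √(-73011))*184316 = -326971 + (-133004 + I*√73011)*184316 = -326971 + (-24514765264 + 184316*I*√73011) = -24515092235 + 184316*I*√73011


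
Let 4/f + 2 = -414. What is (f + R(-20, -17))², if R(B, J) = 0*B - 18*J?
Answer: 1012703329/10816 ≈ 93630.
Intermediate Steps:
f = -1/104 (f = 4/(-2 - 414) = 4/(-416) = 4*(-1/416) = -1/104 ≈ -0.0096154)
R(B, J) = -18*J (R(B, J) = 0 - 18*J = -18*J)
(f + R(-20, -17))² = (-1/104 - 18*(-17))² = (-1/104 + 306)² = (31823/104)² = 1012703329/10816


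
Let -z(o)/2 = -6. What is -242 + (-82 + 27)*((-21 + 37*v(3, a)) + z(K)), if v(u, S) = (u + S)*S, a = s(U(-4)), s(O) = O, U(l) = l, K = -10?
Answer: -7887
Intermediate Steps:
z(o) = 12 (z(o) = -2*(-6) = 12)
a = -4
v(u, S) = S*(S + u) (v(u, S) = (S + u)*S = S*(S + u))
-242 + (-82 + 27)*((-21 + 37*v(3, a)) + z(K)) = -242 + (-82 + 27)*((-21 + 37*(-4*(-4 + 3))) + 12) = -242 - 55*((-21 + 37*(-4*(-1))) + 12) = -242 - 55*((-21 + 37*4) + 12) = -242 - 55*((-21 + 148) + 12) = -242 - 55*(127 + 12) = -242 - 55*139 = -242 - 7645 = -7887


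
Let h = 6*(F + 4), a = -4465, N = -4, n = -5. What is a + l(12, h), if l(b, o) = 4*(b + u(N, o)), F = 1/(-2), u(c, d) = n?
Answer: -4437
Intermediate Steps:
u(c, d) = -5
F = -½ ≈ -0.50000
h = 21 (h = 6*(-½ + 4) = 6*(7/2) = 21)
l(b, o) = -20 + 4*b (l(b, o) = 4*(b - 5) = 4*(-5 + b) = -20 + 4*b)
a + l(12, h) = -4465 + (-20 + 4*12) = -4465 + (-20 + 48) = -4465 + 28 = -4437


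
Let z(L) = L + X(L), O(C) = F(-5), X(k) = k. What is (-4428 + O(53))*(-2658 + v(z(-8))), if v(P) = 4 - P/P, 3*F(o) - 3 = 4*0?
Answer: 11753685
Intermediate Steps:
F(o) = 1 (F(o) = 1 + (4*0)/3 = 1 + (1/3)*0 = 1 + 0 = 1)
O(C) = 1
z(L) = 2*L (z(L) = L + L = 2*L)
v(P) = 3 (v(P) = 4 - 1*1 = 4 - 1 = 3)
(-4428 + O(53))*(-2658 + v(z(-8))) = (-4428 + 1)*(-2658 + 3) = -4427*(-2655) = 11753685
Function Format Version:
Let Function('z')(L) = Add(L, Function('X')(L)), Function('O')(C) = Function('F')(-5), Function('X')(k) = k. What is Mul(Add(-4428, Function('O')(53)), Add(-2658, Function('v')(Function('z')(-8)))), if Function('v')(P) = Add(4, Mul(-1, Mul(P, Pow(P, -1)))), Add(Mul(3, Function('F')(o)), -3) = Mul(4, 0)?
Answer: 11753685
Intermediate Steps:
Function('F')(o) = 1 (Function('F')(o) = Add(1, Mul(Rational(1, 3), Mul(4, 0))) = Add(1, Mul(Rational(1, 3), 0)) = Add(1, 0) = 1)
Function('O')(C) = 1
Function('z')(L) = Mul(2, L) (Function('z')(L) = Add(L, L) = Mul(2, L))
Function('v')(P) = 3 (Function('v')(P) = Add(4, Mul(-1, 1)) = Add(4, -1) = 3)
Mul(Add(-4428, Function('O')(53)), Add(-2658, Function('v')(Function('z')(-8)))) = Mul(Add(-4428, 1), Add(-2658, 3)) = Mul(-4427, -2655) = 11753685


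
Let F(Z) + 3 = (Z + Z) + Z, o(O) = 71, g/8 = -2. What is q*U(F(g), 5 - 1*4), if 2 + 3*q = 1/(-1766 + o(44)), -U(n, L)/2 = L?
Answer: 6782/5085 ≈ 1.3337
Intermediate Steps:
g = -16 (g = 8*(-2) = -16)
F(Z) = -3 + 3*Z (F(Z) = -3 + ((Z + Z) + Z) = -3 + (2*Z + Z) = -3 + 3*Z)
U(n, L) = -2*L
q = -3391/5085 (q = -2/3 + 1/(3*(-1766 + 71)) = -2/3 + (1/3)/(-1695) = -2/3 + (1/3)*(-1/1695) = -2/3 - 1/5085 = -3391/5085 ≈ -0.66686)
q*U(F(g), 5 - 1*4) = -(-6782)*(5 - 1*4)/5085 = -(-6782)*(5 - 4)/5085 = -(-6782)/5085 = -3391/5085*(-2) = 6782/5085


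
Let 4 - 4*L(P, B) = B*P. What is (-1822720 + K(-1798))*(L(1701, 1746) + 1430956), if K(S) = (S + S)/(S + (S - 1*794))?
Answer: -2754480006853241/2195 ≈ -1.2549e+12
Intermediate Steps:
L(P, B) = 1 - B*P/4
K(S) = 2*S/(-794 + 2*S) (K(S) = (2*S)/(S + (S - 794)) = (2*S)/(S + (-794 + S)) = (2*S)/(-794 + 2*S) = 2*S/(-794 + 2*S))
(-1822720 + K(-1798))*(L(1701, 1746) + 1430956) = (-1822720 - 1798/(-397 - 1798))*((1 - 1/4*1746*1701) + 1430956) = (-1822720 - 1798/(-2195))*((1 - 1484973/2) + 1430956) = (-1822720 - 1798*(-1/2195))*(-1484971/2 + 1430956) = (-1822720 + 1798/2195)*(1376941/2) = -4000868602/2195*1376941/2 = -2754480006853241/2195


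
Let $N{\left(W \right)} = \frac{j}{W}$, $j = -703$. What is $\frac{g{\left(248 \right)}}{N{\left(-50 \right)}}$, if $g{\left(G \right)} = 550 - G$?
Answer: $\frac{15100}{703} \approx 21.479$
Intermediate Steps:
$N{\left(W \right)} = - \frac{703}{W}$
$\frac{g{\left(248 \right)}}{N{\left(-50 \right)}} = \frac{550 - 248}{\left(-703\right) \frac{1}{-50}} = \frac{550 - 248}{\left(-703\right) \left(- \frac{1}{50}\right)} = \frac{302}{\frac{703}{50}} = 302 \cdot \frac{50}{703} = \frac{15100}{703}$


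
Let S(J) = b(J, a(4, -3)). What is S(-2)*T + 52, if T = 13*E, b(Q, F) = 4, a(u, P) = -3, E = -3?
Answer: -104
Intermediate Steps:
S(J) = 4
T = -39 (T = 13*(-3) = -39)
S(-2)*T + 52 = 4*(-39) + 52 = -156 + 52 = -104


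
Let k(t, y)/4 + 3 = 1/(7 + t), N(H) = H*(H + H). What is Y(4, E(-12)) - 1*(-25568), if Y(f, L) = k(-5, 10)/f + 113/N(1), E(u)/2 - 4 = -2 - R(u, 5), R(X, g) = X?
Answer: 25622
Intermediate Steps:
N(H) = 2*H**2 (N(H) = H*(2*H) = 2*H**2)
k(t, y) = -12 + 4/(7 + t)
E(u) = 4 - 2*u (E(u) = 8 + 2*(-2 - u) = 8 + (-4 - 2*u) = 4 - 2*u)
Y(f, L) = 113/2 - 10/f (Y(f, L) = (4*(-20 - 3*(-5))/(7 - 5))/f + 113/((2*1**2)) = (4*(-20 + 15)/2)/f + 113/((2*1)) = (4*(1/2)*(-5))/f + 113/2 = -10/f + 113*(1/2) = -10/f + 113/2 = 113/2 - 10/f)
Y(4, E(-12)) - 1*(-25568) = (113/2 - 10/4) - 1*(-25568) = (113/2 - 10*1/4) + 25568 = (113/2 - 5/2) + 25568 = 54 + 25568 = 25622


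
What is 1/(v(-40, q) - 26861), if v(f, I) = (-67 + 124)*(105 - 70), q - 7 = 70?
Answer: -1/24866 ≈ -4.0216e-5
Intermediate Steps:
q = 77 (q = 7 + 70 = 77)
v(f, I) = 1995 (v(f, I) = 57*35 = 1995)
1/(v(-40, q) - 26861) = 1/(1995 - 26861) = 1/(-24866) = -1/24866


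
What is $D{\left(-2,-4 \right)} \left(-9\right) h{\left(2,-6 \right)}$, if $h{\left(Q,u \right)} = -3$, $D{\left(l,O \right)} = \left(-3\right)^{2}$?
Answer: $243$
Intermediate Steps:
$D{\left(l,O \right)} = 9$
$D{\left(-2,-4 \right)} \left(-9\right) h{\left(2,-6 \right)} = 9 \left(-9\right) \left(-3\right) = \left(-81\right) \left(-3\right) = 243$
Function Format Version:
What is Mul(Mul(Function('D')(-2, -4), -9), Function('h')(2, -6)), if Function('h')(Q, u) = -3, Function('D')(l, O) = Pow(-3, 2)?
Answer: 243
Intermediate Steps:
Function('D')(l, O) = 9
Mul(Mul(Function('D')(-2, -4), -9), Function('h')(2, -6)) = Mul(Mul(9, -9), -3) = Mul(-81, -3) = 243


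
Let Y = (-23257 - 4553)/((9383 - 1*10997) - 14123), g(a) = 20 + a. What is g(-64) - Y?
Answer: -720238/15737 ≈ -45.767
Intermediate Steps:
Y = 27810/15737 (Y = -27810/((9383 - 10997) - 14123) = -27810/(-1614 - 14123) = -27810/(-15737) = -27810*(-1/15737) = 27810/15737 ≈ 1.7672)
g(-64) - Y = (20 - 64) - 1*27810/15737 = -44 - 27810/15737 = -720238/15737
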